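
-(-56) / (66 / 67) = 1876 / 33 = 56.85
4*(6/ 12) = 2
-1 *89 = -89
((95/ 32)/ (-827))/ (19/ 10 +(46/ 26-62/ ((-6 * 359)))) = -0.00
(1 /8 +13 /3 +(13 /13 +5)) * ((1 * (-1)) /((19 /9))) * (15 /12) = -3765 /608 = -6.19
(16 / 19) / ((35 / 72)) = 1152 / 665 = 1.73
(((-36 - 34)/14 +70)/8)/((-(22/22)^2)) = -65/8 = -8.12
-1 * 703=-703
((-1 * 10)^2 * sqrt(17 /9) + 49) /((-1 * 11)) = -100 * sqrt(17) /33- 49 /11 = -16.95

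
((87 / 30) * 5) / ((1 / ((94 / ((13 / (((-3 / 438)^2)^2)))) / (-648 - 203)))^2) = 64061 / 12633936082771676783806592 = 0.00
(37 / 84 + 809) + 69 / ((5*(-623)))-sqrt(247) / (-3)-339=sqrt(247) / 3 + 17584237 / 37380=475.66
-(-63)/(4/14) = 441/2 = 220.50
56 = 56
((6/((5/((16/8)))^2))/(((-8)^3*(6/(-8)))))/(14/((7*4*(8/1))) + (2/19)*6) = 19/5275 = 0.00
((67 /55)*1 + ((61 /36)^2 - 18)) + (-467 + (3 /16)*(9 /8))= -480.70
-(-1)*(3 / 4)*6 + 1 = 11 / 2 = 5.50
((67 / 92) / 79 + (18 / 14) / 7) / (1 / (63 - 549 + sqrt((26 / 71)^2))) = -592150900 / 6321343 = -93.67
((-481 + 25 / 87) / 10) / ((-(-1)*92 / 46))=-20911 / 870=-24.04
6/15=2/5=0.40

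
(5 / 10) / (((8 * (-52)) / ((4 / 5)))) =-0.00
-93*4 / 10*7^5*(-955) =597085482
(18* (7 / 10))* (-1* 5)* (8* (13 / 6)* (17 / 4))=-4641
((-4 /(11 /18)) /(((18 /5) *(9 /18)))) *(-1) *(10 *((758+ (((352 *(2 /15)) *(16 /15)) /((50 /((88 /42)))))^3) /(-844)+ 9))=45022310703708922552 /153024368642578125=294.22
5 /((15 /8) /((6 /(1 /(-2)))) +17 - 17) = -32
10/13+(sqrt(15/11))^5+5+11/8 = 225 * sqrt(165)/1331+743/104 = 9.32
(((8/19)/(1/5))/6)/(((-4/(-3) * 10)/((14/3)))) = 7/57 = 0.12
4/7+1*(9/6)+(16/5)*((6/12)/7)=23/10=2.30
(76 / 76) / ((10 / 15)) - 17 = -15.50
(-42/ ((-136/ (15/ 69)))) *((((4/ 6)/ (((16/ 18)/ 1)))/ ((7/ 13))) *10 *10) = 14625/ 1564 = 9.35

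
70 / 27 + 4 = 178 / 27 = 6.59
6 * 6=36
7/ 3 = 2.33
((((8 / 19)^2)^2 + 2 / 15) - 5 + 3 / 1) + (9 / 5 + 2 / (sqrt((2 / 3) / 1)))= -68881 / 1954815 + sqrt(6)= 2.41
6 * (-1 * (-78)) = 468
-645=-645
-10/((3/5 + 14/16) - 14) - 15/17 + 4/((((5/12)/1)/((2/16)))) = 47527/42585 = 1.12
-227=-227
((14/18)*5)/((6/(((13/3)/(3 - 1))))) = 455/324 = 1.40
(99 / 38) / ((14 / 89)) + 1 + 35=27963 / 532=52.56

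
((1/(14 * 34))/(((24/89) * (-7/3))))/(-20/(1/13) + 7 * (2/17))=89/6908608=0.00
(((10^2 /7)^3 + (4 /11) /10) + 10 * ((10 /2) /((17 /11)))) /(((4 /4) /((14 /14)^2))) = 945387412 /320705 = 2947.84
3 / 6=1 / 2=0.50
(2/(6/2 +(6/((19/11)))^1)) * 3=38/41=0.93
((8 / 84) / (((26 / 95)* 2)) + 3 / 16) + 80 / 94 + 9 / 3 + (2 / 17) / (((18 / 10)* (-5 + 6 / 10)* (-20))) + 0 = 485250121 / 115171056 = 4.21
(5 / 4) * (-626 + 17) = -3045 / 4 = -761.25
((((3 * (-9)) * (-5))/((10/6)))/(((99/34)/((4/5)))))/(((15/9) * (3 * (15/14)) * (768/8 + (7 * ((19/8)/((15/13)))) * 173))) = 0.00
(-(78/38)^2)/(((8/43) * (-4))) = 65403/11552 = 5.66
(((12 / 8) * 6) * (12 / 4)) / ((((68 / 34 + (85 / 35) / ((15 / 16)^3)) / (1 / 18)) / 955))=67685625 / 233764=289.55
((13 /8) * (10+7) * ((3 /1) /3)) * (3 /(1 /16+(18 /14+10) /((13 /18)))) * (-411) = -49593726 /22843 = -2171.07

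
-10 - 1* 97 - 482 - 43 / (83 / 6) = -49145 / 83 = -592.11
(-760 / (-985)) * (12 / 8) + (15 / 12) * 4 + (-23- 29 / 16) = -58801 / 3152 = -18.66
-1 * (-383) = 383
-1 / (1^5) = -1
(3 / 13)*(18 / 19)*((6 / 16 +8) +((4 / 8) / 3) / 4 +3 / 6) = 963 / 494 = 1.95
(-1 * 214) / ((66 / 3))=-107 / 11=-9.73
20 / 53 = 0.38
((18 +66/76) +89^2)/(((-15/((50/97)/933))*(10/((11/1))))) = -3318865/10317114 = -0.32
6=6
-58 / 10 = -29 / 5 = -5.80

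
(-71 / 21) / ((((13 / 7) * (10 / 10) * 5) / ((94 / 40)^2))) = -156839 / 78000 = -2.01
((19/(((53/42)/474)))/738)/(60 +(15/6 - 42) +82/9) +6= 7327506/1158209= 6.33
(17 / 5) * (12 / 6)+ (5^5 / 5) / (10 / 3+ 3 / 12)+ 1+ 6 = 188.22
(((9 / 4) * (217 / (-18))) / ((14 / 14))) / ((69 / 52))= -2821 / 138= -20.44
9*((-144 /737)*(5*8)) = -51840 /737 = -70.34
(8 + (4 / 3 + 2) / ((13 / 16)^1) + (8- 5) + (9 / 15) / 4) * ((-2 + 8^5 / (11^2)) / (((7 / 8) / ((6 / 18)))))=6614732 / 4235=1561.92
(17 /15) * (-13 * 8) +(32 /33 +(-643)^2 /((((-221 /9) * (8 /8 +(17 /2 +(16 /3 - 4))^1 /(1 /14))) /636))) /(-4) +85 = 97454095179 /5056480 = 19273.11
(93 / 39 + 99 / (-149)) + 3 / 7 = 29135 / 13559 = 2.15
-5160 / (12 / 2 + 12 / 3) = -516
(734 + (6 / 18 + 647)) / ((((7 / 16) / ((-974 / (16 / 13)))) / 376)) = -2818459904 / 3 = -939486634.67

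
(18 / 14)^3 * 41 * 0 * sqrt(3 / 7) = 0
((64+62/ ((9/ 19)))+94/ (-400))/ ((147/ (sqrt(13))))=350377* sqrt(13)/ 264600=4.77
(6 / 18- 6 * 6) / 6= -107 / 18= -5.94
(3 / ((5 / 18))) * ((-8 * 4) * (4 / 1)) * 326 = -450662.40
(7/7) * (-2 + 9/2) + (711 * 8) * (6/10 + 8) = 489193/10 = 48919.30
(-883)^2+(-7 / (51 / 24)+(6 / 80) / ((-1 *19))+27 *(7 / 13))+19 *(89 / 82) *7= 5370290618717 / 6886360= 779844.59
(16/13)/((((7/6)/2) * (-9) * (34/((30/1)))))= -0.21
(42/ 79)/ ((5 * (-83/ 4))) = -168/ 32785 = -0.01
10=10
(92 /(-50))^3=-97336 /15625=-6.23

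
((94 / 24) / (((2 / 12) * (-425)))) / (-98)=47 / 83300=0.00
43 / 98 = 0.44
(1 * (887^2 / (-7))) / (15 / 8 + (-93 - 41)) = 6294152 / 7399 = 850.68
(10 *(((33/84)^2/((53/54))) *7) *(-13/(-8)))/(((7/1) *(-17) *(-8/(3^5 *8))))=51602265/1412768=36.53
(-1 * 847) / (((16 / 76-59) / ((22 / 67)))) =354046 / 74839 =4.73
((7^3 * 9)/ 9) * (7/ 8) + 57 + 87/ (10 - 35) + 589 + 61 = 200729/ 200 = 1003.64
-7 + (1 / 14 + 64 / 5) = 5.87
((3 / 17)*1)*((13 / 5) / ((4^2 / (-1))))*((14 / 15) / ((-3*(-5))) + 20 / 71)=-35711 / 3621000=-0.01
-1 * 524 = -524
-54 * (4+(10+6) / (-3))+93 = 165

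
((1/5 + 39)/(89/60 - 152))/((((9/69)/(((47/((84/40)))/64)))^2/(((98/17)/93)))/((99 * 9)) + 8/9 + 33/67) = -41432966240400/220172678829311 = -0.19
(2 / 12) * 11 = 11 / 6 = 1.83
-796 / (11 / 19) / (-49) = 15124 / 539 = 28.06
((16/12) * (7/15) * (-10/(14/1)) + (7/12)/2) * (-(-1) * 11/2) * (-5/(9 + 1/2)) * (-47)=-28435/1368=-20.79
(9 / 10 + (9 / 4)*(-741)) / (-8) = 33327 / 160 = 208.29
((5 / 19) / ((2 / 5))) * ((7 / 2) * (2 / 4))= 1.15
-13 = -13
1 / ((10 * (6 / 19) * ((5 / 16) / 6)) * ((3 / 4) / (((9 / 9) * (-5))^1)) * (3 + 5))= -5.07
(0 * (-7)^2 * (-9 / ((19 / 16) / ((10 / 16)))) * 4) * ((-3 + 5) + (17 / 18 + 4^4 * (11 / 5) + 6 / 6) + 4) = 0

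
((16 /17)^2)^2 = 65536 /83521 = 0.78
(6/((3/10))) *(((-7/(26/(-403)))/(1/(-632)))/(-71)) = 19316.06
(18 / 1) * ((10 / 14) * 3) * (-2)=-540 / 7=-77.14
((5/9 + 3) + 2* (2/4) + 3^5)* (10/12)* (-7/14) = -2785/27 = -103.15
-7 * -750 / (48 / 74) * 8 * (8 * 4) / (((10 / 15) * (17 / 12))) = 37296000 / 17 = 2193882.35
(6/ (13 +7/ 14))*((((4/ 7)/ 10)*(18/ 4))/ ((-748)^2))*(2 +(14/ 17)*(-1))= 1/ 4161311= 0.00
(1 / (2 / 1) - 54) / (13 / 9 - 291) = 963 / 5212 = 0.18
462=462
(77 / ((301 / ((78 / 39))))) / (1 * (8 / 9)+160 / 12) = 99 / 2752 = 0.04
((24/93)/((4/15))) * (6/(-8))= -45/62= -0.73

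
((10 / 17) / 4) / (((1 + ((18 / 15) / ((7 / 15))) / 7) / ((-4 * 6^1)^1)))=-2940 / 1139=-2.58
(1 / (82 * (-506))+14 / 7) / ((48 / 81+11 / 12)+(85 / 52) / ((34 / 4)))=1.18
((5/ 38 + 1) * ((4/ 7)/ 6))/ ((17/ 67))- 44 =-295571/ 6783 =-43.58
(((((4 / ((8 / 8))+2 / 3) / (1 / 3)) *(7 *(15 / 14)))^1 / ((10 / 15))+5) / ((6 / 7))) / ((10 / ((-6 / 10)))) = -91 / 8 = -11.38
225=225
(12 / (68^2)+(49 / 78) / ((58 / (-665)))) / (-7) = 2353418 / 2288013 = 1.03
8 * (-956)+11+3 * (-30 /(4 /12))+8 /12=-23719 /3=-7906.33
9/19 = 0.47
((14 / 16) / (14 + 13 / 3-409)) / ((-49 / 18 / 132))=891 / 8204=0.11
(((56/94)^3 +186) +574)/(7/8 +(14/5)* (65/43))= 27151036608/182417011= 148.84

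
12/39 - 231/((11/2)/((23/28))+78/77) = -5263705/177476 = -29.66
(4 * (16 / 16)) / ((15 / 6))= 8 / 5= 1.60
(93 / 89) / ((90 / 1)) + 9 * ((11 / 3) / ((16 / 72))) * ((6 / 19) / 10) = 119243 / 25365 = 4.70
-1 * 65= -65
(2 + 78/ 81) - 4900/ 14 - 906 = -1253.04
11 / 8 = 1.38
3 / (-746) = -3 / 746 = -0.00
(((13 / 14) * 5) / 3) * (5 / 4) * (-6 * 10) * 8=-6500 / 7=-928.57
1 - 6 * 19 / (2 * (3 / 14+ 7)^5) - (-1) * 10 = 115580449543 / 10510100501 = 11.00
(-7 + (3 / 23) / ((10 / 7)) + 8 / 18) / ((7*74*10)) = -13381 / 10722600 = -0.00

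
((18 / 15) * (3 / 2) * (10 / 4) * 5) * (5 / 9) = 25 / 2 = 12.50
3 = 3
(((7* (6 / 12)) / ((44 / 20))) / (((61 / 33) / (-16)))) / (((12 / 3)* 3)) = -70 / 61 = -1.15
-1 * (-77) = 77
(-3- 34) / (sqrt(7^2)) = -37 / 7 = -5.29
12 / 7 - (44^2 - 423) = -10579 / 7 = -1511.29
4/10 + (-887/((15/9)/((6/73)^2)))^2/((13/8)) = 77106760258/9229428325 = 8.35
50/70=5/7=0.71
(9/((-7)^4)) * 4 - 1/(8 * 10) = 479/192080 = 0.00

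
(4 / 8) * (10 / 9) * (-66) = -110 / 3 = -36.67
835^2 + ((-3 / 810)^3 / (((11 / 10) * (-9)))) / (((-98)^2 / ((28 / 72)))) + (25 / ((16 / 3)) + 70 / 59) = 197961950837117832809 / 283925968048800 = 697230.87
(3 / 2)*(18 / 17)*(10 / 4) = 135 / 34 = 3.97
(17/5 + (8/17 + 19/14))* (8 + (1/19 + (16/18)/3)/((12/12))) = 26644543/610470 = 43.65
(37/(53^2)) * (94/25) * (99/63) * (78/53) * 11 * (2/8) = 8206341/26053475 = 0.31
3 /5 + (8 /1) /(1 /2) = 83 /5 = 16.60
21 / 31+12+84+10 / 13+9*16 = 97303 / 403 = 241.45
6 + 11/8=7.38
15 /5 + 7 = 10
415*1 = 415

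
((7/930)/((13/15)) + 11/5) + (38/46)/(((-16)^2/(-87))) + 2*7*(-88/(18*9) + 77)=1030513046309/961009920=1072.32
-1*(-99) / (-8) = -99 / 8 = -12.38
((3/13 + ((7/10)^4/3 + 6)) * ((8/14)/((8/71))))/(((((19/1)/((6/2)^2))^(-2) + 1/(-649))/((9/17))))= 76.04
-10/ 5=-2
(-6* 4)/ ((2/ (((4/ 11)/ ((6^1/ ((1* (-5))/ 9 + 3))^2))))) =-176/ 243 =-0.72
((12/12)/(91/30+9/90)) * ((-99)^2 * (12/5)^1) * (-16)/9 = -627264/47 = -13346.04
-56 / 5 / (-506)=28 / 1265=0.02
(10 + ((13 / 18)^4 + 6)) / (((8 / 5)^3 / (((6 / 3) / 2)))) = 213522125 / 53747712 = 3.97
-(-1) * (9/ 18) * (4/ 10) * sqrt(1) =1/ 5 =0.20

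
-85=-85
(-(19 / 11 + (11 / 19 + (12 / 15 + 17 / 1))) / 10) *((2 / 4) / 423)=-21011 / 8840700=-0.00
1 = 1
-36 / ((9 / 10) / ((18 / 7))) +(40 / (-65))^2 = -121232 / 1183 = -102.48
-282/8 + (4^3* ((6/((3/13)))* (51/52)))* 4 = 25971/4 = 6492.75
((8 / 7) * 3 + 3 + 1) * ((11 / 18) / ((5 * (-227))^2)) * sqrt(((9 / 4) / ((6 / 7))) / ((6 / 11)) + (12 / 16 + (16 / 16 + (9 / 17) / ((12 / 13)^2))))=143 * sqrt(33218) / 2759377950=0.00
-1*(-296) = 296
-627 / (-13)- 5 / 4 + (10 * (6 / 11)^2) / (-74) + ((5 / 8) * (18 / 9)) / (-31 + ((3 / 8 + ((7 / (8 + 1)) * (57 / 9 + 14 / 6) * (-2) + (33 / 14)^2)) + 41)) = 26037180227 / 548719028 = 47.45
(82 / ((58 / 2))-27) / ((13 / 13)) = -701 / 29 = -24.17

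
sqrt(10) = 3.16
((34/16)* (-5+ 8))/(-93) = -0.07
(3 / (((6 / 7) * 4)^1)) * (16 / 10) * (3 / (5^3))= 21 / 625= 0.03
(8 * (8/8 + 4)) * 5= 200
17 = 17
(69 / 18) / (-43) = -23 / 258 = -0.09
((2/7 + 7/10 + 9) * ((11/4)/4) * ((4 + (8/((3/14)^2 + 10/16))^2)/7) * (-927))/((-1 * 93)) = 6005785916493/4202708440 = 1429.03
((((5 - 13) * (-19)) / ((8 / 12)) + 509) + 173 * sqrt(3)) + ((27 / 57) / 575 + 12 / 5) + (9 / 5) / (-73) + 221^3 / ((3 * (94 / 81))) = 173 * sqrt(3) + 232481526910513 / 74967350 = 3101403.35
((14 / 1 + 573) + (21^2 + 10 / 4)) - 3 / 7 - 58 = 972.07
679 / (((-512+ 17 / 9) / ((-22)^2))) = -644.24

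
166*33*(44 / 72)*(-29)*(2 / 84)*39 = -3786211 / 42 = -90147.88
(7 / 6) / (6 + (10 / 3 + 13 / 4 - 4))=14 / 103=0.14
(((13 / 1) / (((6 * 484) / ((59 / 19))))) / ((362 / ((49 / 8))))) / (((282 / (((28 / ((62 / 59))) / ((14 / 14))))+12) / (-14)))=-108652453 / 745179247296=-0.00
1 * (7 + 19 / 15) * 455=3761.33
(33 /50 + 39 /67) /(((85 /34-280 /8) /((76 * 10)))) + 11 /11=-610697 /21775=-28.05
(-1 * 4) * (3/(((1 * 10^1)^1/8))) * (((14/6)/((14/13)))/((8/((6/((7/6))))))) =-468/35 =-13.37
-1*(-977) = 977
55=55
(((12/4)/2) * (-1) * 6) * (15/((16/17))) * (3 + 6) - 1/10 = -103283/80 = -1291.04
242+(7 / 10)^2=24249 / 100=242.49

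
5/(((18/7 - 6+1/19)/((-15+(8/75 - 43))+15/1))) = 427861/6735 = 63.53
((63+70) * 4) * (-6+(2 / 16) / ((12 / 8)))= -9443 / 3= -3147.67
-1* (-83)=83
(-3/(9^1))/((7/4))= -4/21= -0.19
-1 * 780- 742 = -1522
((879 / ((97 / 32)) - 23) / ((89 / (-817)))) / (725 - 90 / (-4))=-42315698 / 12906335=-3.28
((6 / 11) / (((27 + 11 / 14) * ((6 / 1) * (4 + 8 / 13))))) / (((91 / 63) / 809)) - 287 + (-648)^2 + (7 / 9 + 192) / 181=29249467135201 / 69704910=419618.46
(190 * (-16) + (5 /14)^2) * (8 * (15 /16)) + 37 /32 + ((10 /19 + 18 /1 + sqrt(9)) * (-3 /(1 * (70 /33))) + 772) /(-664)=-281879588761 /12363680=-22799.00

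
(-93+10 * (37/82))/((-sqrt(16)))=907/41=22.12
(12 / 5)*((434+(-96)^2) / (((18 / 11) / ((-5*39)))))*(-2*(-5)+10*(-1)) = 0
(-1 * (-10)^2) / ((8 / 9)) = -112.50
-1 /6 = -0.17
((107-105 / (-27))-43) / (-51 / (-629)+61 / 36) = 38.24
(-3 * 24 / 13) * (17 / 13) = -1224 / 169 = -7.24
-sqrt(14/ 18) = -sqrt(7)/ 3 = -0.88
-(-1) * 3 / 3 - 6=-5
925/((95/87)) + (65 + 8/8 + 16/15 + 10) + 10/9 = 791117/855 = 925.28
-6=-6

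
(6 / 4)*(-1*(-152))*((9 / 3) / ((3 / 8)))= 1824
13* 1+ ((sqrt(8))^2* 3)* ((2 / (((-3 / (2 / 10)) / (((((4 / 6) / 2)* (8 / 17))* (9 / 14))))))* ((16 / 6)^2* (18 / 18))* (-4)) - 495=-843986 / 1785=-472.82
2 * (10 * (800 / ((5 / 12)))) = 38400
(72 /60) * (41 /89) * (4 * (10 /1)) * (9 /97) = 17712 /8633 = 2.05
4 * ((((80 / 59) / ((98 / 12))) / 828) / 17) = 160 / 3391143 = 0.00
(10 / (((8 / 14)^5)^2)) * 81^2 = 9266600543445 / 524288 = 17674637.88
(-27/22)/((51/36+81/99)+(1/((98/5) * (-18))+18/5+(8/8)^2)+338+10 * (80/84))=-59535/17189801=-0.00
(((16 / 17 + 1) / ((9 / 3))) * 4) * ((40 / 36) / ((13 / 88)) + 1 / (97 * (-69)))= 86382604 / 4437459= 19.47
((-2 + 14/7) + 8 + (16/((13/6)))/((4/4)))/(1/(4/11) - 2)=800/39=20.51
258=258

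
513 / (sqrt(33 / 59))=685.94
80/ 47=1.70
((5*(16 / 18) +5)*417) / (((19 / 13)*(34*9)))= 9035 / 1026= 8.81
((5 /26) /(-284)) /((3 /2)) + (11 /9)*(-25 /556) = -127955 /2309346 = -0.06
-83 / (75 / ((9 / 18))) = -83 / 150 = -0.55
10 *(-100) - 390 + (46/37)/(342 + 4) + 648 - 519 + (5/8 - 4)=-64745931/51208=-1264.37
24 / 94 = 12 / 47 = 0.26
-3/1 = -3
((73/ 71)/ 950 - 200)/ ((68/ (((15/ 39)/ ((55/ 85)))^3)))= -161098715/ 260810264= -0.62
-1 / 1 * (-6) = 6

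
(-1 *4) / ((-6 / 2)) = 1.33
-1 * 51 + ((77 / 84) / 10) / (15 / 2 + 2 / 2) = -52009 / 1020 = -50.99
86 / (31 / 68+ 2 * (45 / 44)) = 64328 / 1871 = 34.38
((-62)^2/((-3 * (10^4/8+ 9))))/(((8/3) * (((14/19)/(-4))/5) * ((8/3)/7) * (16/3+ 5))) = 26505/10072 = 2.63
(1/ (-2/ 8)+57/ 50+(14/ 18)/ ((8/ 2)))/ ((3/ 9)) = -2399/ 300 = -8.00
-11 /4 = -2.75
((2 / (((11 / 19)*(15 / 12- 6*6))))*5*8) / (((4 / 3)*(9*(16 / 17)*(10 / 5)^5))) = -1615 / 146784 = -0.01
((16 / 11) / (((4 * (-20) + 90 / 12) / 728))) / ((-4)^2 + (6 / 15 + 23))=-23296 / 62843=-0.37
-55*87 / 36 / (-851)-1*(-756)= 7721867 / 10212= 756.16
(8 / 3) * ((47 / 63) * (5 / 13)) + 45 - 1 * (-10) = 137015 / 2457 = 55.77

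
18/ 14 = 9/ 7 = 1.29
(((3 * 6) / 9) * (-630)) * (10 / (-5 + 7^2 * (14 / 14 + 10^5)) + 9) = -11340.00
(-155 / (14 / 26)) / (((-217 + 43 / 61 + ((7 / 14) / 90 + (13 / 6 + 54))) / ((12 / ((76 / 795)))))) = 52767409500 / 233833817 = 225.66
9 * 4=36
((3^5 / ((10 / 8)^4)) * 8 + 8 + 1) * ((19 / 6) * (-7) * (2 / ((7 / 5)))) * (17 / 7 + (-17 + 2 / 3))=310249708 / 875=354571.09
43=43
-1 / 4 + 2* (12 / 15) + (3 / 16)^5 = 7079103 / 5242880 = 1.35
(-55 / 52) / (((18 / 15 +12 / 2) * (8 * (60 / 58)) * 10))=-319 / 179712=-0.00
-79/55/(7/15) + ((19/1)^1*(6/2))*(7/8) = 28827/616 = 46.80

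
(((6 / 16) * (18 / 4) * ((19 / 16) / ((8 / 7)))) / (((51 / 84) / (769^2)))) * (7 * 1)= 104055290199 / 8704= 11954881.69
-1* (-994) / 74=497 / 37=13.43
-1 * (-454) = 454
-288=-288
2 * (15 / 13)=30 / 13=2.31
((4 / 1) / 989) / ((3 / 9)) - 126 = -124602 / 989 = -125.99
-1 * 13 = -13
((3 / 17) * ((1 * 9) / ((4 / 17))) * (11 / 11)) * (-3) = -81 / 4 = -20.25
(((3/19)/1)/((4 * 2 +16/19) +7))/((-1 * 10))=-3/3010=-0.00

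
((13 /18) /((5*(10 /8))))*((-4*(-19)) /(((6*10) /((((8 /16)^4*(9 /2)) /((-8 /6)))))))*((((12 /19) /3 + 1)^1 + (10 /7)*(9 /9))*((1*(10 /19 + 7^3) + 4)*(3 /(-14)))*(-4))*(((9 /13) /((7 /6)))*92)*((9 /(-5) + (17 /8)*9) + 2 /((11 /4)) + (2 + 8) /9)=-5201014967811 /204820000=-25393.10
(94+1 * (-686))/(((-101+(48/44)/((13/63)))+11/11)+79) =84656/2247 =37.68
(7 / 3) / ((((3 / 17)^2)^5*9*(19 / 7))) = 98783701122001 / 30292137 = 3261034.41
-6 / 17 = -0.35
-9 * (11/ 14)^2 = -1089/ 196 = -5.56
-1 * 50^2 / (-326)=1250 / 163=7.67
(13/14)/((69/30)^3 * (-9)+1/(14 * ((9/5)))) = -58500/6896189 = -0.01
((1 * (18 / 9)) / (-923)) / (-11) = 2 / 10153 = 0.00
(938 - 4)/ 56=467/ 28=16.68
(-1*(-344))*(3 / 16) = 129 / 2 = 64.50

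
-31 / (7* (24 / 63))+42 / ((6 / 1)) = -37 / 8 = -4.62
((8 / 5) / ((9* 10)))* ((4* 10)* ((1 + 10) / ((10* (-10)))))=-88 / 1125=-0.08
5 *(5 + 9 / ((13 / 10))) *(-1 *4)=-3100 / 13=-238.46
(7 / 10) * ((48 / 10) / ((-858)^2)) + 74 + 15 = 136497082 / 1533675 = 89.00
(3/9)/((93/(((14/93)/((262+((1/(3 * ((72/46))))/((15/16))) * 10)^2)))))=243/31453312814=0.00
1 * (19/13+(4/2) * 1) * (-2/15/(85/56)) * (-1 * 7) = 2352/1105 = 2.13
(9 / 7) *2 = 18 / 7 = 2.57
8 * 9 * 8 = 576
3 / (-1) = -3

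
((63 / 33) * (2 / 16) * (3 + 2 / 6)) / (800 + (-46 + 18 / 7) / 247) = 3185 / 3202496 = 0.00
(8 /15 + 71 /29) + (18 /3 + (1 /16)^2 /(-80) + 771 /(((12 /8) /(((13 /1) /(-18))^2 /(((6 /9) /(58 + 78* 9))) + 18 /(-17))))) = 16634856847565 /54521856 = 305104.38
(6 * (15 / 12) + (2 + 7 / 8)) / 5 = 83 / 40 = 2.08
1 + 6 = 7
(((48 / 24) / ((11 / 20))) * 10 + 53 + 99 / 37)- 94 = -798 / 407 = -1.96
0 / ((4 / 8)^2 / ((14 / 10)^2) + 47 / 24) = 0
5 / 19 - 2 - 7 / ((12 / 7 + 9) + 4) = -2.21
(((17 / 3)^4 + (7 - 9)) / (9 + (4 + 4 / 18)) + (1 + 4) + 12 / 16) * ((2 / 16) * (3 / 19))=358069 / 217056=1.65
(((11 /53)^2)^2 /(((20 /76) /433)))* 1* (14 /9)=1686321098 /355071645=4.75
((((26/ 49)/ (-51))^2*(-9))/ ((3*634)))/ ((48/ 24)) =-0.00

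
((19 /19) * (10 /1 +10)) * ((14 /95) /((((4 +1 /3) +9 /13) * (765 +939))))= 13 /37772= 0.00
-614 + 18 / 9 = -612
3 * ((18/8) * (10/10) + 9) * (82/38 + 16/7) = 79785/532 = 149.97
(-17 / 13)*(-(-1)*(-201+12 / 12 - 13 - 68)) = 367.46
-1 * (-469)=469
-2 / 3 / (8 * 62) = -1 / 744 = -0.00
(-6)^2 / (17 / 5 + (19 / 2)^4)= 2880 / 651877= 0.00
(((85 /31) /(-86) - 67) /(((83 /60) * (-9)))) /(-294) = -297845 /16263933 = -0.02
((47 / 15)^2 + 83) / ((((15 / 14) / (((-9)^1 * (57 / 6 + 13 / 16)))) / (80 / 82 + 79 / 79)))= -32563377 / 2050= -15884.57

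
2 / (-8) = -1 / 4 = -0.25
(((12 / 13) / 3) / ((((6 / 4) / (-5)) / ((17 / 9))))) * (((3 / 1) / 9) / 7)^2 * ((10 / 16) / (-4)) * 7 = 425 / 88452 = 0.00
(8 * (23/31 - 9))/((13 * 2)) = -1024/403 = -2.54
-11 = -11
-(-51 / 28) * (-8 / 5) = -102 / 35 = -2.91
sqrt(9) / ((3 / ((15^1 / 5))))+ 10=13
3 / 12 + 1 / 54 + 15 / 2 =839 / 108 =7.77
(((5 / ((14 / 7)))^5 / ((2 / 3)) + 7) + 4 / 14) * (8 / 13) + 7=73985 / 728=101.63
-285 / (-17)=16.76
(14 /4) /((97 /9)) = 63 /194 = 0.32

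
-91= -91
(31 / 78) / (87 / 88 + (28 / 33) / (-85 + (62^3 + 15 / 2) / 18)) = 646005404 / 1607066955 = 0.40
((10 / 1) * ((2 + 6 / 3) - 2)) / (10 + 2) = 5 / 3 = 1.67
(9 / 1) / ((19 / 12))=108 / 19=5.68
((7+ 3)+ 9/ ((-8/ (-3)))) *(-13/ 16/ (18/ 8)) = -1391/ 288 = -4.83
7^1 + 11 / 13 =102 / 13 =7.85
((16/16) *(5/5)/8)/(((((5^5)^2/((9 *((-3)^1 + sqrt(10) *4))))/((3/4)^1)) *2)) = -81/625000000 + 27 *sqrt(10)/156250000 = 0.00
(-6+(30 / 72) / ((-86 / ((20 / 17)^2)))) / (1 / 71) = -15899456 / 37281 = -426.48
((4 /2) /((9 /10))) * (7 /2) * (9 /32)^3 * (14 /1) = 19845 /8192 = 2.42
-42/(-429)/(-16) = -0.01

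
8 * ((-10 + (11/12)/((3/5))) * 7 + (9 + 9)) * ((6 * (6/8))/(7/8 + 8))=-11896/71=-167.55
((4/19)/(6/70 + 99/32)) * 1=4480/67659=0.07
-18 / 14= -9 / 7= -1.29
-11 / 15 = -0.73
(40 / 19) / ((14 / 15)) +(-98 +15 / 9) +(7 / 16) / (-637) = -7807753 / 82992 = -94.08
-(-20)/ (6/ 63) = 210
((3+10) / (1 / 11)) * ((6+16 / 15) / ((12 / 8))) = 30316 / 45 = 673.69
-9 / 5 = -1.80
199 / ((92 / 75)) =14925 / 92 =162.23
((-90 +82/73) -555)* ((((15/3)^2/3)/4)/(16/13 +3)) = -277745/876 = -317.06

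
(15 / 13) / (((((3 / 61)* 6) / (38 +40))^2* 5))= 48373 / 3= 16124.33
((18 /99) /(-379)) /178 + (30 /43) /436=5556241 /3478138334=0.00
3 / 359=0.01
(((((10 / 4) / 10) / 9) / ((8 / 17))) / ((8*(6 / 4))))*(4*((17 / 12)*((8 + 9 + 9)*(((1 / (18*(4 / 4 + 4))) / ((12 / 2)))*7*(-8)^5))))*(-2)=6732544 / 10935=615.69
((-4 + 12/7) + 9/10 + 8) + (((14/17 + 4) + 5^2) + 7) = 43.44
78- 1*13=65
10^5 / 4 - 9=24991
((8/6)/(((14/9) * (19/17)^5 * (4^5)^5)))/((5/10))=4259571/4878719358507950276608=0.00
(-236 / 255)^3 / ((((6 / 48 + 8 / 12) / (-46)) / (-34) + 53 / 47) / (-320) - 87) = 29099910627328 / 3193839140154525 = 0.01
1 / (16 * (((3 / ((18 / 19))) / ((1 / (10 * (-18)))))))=-0.00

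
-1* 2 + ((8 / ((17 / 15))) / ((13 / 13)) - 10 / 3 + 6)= 394 / 51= 7.73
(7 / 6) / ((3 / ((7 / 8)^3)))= 2401 / 9216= 0.26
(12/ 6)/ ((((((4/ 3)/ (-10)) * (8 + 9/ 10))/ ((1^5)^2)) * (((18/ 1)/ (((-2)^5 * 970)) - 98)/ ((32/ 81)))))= 24832000/ 3654888507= 0.01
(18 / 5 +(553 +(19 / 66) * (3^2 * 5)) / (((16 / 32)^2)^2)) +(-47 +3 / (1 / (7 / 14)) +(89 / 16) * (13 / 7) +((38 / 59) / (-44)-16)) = 3273754289 / 363440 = 9007.69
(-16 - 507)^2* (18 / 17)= 4923522 / 17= 289618.94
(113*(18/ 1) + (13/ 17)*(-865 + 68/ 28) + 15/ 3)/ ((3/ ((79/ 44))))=12967613/ 15708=825.54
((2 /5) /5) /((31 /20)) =8 /155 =0.05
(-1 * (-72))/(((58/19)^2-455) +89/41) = -59204/364689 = -0.16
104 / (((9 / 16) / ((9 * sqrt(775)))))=8320 * sqrt(31)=46323.80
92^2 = 8464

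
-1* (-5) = 5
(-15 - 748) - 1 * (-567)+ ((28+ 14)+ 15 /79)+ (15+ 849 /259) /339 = -355498655 /2312093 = -153.76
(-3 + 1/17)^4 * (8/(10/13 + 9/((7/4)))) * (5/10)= 1137500000/22467149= 50.63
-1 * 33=-33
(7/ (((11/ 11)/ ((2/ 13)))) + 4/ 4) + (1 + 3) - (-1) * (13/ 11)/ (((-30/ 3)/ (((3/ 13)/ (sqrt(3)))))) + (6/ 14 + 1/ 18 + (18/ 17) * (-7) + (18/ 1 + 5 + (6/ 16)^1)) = 2508845/ 111384 - sqrt(3)/ 110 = 22.51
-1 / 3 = -0.33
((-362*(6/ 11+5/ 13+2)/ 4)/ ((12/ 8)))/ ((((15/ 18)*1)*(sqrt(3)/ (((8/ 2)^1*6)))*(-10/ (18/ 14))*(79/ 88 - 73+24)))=-14561088*sqrt(3)/ 3210025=-7.86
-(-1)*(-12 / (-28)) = 3 / 7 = 0.43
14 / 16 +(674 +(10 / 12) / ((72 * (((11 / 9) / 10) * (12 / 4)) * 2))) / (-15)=-1046851 / 23760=-44.06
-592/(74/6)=-48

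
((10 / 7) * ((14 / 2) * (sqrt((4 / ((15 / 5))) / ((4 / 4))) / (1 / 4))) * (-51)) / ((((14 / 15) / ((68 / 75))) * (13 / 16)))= -147968 * sqrt(3) / 91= -2816.35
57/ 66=19/ 22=0.86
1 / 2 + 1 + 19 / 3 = 47 / 6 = 7.83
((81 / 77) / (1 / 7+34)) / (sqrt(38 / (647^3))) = 82.25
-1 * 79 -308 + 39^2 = 1134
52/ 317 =0.16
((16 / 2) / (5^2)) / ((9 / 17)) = 136 / 225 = 0.60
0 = 0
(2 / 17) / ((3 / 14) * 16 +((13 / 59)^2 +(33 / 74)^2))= 266867384 / 8338512155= 0.03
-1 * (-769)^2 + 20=-591341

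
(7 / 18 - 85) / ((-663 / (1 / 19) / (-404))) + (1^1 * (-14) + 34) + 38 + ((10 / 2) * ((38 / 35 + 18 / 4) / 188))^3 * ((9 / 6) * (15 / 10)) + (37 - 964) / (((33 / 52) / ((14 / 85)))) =-84266966127858461771 / 454768080340654080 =-185.30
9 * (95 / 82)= 855 / 82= 10.43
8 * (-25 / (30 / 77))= -1540 / 3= -513.33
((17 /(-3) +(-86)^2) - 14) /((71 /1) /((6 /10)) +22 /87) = 641741 /10317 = 62.20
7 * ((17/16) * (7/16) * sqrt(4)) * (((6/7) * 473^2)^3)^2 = 1554211573221526544270016988571372553/4802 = 323659219746257089602252600000000.00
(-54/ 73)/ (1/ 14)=-10.36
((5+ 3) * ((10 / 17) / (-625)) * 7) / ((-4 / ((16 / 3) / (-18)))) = -0.00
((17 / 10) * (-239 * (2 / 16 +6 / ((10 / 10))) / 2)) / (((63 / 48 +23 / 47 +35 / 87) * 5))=-814066743 / 7210250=-112.90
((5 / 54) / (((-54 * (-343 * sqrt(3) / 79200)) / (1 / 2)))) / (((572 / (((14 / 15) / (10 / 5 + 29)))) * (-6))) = -25 * sqrt(3) / 43186689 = -0.00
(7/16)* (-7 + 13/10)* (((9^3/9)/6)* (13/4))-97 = -264209/1280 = -206.41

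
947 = 947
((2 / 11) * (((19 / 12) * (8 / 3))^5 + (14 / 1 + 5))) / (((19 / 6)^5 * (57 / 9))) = 270676544 / 2206204209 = 0.12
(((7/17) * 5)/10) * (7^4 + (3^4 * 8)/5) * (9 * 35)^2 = 1757691495/34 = 51696808.68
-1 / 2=-0.50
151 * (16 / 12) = 604 / 3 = 201.33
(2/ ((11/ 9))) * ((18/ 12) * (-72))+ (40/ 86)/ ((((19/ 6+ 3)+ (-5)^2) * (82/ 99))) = -58257684/ 329681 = -176.71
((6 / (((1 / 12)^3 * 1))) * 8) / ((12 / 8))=55296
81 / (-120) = -27 / 40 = -0.68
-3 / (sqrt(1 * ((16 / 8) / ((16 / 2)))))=-6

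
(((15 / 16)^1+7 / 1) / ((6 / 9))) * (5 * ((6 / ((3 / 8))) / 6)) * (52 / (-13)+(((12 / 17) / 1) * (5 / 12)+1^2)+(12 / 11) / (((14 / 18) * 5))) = -1007999 / 2618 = -385.03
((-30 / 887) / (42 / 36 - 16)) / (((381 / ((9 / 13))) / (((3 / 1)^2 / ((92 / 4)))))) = 4860 / 2997702539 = 0.00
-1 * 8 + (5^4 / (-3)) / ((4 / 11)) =-6971 / 12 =-580.92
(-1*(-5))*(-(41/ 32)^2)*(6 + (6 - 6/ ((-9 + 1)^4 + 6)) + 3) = -129277305/ 1050112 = -123.11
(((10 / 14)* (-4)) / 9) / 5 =-4 / 63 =-0.06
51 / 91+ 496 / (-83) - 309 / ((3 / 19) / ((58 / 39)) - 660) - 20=-45674712345 / 1830854753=-24.95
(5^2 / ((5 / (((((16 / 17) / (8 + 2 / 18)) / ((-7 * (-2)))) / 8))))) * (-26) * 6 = -7020 / 8687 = -0.81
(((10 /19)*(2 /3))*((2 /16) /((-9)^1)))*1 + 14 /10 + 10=58457 /5130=11.40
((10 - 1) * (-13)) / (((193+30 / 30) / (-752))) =43992 / 97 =453.53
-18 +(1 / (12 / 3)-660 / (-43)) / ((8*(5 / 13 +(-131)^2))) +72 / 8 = -2762810753 / 306982848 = -9.00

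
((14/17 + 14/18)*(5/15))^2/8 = 60025/1685448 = 0.04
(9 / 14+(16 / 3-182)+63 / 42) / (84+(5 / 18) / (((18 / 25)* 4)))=-1583280 / 762923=-2.08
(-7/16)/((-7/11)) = 11/16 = 0.69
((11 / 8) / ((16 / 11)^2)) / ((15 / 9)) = 3993 / 10240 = 0.39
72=72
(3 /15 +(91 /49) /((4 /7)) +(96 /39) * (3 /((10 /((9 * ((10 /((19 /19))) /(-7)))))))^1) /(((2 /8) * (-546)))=3667 /82810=0.04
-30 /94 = -15 /47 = -0.32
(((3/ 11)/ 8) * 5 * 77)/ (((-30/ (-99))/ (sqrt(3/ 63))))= 33 * sqrt(21)/ 16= 9.45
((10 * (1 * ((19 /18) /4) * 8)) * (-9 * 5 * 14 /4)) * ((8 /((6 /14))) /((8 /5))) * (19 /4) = -2211125 /12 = -184260.42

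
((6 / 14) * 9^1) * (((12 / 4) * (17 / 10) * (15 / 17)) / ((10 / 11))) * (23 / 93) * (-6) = -28.33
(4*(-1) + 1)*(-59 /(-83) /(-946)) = 177 /78518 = 0.00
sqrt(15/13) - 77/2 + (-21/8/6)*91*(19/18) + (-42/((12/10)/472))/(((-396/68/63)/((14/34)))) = sqrt(195)/13 + 232875139/3168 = 73509.64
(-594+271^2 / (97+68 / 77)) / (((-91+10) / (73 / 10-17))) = 114263963 / 6104970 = 18.72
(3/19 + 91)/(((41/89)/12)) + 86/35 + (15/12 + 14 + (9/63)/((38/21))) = 2392.34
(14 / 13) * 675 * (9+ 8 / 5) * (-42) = -323626.15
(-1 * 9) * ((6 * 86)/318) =-774/53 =-14.60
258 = 258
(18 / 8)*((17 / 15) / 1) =51 / 20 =2.55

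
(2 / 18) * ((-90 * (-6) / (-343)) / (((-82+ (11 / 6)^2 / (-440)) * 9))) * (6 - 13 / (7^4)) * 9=1243555200 / 97253016413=0.01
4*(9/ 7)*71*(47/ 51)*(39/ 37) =1561716/ 4403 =354.69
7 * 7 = 49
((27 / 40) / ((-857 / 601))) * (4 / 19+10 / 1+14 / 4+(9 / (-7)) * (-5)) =-86928039 / 9118480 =-9.53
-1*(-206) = 206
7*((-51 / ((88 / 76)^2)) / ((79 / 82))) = -5283957 / 19118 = -276.39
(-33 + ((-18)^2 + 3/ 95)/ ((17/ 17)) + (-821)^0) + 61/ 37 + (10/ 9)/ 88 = 408802831/ 1391940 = 293.69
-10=-10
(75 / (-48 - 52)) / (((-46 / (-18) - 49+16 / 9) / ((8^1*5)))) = 45 / 67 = 0.67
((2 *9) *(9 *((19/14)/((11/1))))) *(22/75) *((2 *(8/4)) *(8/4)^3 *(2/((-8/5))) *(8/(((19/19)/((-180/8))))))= 295488/7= 42212.57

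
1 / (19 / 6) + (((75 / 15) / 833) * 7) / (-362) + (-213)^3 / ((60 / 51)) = -67230579114179 / 8184820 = -8214057.13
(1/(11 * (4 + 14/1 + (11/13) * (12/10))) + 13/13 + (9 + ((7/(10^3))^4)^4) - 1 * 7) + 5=27208250000000000000000000000000000112958731006073799/3399000000000000000000000000000000000000000000000000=8.00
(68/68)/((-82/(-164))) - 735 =-733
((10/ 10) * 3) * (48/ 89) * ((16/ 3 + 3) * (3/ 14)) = 1800/ 623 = 2.89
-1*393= -393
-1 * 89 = -89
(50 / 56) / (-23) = -0.04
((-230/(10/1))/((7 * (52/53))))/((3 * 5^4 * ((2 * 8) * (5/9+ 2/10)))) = -3657/24752000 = -0.00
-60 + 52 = -8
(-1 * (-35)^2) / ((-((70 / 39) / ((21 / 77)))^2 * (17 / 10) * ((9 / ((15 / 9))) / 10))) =63375 / 2057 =30.81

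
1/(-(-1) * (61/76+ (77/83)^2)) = 523564/870833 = 0.60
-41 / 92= -0.45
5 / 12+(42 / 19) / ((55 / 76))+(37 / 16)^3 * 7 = 60850199 / 675840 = 90.04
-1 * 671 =-671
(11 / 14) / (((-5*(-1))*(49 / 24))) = 132 / 1715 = 0.08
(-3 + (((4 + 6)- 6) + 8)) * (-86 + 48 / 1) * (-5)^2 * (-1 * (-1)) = -8550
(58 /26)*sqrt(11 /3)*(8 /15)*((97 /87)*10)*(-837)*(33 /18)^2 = -1455388*sqrt(33) /117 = -71457.84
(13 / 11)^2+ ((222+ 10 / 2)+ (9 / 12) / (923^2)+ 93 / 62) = 94794140193 / 412333636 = 229.90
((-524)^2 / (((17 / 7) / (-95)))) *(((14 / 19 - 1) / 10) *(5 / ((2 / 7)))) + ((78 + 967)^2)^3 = 22138422122491854525 / 17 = 1302260124852462030.88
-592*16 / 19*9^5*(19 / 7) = -559312128 / 7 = -79901732.57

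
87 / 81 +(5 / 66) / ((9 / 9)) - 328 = -194149 / 594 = -326.85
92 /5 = 18.40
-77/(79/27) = -26.32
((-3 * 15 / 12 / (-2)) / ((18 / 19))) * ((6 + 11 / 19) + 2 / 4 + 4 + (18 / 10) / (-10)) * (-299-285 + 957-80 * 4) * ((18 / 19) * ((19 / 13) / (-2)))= -823143 / 1040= -791.48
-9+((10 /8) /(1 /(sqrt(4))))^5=2837 /32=88.66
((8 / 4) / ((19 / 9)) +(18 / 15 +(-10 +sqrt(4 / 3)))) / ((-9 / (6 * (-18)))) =-8952 / 95 +8 * sqrt(3) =-80.38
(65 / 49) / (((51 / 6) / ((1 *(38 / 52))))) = 95 / 833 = 0.11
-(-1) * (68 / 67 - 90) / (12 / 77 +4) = -229537 / 10720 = -21.41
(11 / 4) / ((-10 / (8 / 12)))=-11 / 60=-0.18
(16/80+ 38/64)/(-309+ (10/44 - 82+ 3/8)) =-1397/687100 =-0.00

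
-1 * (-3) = 3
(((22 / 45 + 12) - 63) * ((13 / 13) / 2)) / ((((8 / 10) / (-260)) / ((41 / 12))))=6057545 / 216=28044.19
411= 411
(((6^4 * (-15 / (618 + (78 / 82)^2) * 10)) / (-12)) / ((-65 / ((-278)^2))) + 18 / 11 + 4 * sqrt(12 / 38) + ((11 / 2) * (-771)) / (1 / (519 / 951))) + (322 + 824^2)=4 * sqrt(114) / 19 + 20306557797855509 / 31440946966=645865.68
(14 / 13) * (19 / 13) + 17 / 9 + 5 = 12872 / 1521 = 8.46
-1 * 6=-6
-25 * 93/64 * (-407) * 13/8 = 12301575/512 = 24026.51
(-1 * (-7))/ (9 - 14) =-7/ 5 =-1.40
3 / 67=0.04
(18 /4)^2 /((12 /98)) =1323 /8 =165.38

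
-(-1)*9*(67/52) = 11.60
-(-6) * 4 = 24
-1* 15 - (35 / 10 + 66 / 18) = -22.17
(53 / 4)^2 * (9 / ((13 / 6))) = 75843 / 104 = 729.26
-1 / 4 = -0.25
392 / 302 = 196 / 151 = 1.30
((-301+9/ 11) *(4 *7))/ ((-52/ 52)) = 92456/ 11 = 8405.09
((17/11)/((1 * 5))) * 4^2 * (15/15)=272/55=4.95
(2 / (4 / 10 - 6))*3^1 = -15 / 14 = -1.07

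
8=8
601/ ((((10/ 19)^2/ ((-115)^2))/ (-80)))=-2295447380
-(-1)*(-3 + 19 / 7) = -2 / 7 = -0.29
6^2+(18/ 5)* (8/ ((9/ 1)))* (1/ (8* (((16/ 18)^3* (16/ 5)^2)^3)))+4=45037206962733085/ 1125899906842624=40.00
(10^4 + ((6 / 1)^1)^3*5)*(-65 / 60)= -36010 / 3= -12003.33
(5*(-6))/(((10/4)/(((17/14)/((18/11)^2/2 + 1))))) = -12342/1981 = -6.23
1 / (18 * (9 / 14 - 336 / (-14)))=7 / 3105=0.00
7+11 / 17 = 130 / 17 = 7.65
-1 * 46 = -46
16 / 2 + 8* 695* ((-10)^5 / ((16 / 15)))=-521249992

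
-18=-18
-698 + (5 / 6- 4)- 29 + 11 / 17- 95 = -84101 / 102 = -824.52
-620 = -620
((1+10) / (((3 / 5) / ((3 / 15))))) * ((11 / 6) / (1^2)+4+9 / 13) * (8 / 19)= 22396 / 2223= 10.07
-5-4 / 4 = -6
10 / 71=0.14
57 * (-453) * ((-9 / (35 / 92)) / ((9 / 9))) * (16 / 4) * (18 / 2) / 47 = 769672368 / 1645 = 467885.94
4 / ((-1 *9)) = -0.44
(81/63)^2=81/49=1.65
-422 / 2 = -211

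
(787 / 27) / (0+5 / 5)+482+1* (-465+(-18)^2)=9994 / 27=370.15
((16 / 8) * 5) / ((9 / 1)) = 10 / 9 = 1.11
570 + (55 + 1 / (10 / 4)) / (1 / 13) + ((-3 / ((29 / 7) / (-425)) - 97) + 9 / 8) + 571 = 2404777 / 1160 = 2073.08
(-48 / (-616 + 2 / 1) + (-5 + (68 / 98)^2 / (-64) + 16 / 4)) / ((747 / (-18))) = 0.02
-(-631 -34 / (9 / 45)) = 801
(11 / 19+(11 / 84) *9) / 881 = 935 / 468692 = 0.00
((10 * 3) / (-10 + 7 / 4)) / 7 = -40 / 77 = -0.52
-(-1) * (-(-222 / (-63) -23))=409 / 21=19.48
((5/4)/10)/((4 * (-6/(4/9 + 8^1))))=-19/432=-0.04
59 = 59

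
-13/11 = -1.18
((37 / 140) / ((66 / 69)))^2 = 724201 / 9486400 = 0.08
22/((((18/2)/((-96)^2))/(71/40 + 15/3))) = 152627.20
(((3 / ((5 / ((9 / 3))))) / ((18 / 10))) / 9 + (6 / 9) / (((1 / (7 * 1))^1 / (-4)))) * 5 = -835 / 9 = -92.78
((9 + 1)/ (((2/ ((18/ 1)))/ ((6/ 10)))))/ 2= 27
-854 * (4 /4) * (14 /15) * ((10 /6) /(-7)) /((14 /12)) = 162.67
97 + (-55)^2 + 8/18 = 28102/9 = 3122.44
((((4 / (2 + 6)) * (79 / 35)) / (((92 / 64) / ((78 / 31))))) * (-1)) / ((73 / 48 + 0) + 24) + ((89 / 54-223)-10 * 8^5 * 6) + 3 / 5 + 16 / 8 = -3245913508840657 / 1650773250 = -1966298.83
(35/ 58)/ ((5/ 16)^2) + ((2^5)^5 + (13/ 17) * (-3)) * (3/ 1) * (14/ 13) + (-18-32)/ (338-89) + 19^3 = 865053413825879/ 7979205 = 108413484.03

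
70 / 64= 35 / 32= 1.09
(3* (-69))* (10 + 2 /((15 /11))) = -11868 /5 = -2373.60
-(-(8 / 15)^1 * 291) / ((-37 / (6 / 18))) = -776 / 555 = -1.40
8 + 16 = 24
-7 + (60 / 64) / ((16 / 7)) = -1687 / 256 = -6.59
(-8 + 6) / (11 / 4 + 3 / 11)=-88 / 133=-0.66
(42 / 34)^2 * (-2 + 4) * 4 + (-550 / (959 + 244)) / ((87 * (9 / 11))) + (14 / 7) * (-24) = -9745268906 / 272223261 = -35.80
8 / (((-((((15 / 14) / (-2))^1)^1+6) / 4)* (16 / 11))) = -4.03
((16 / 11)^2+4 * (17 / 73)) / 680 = 6729 / 1501610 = 0.00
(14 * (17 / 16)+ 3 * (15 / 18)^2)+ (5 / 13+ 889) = 282779 / 312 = 906.34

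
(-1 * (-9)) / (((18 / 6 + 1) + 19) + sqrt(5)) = 207 / 524 - 9 * sqrt(5) / 524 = 0.36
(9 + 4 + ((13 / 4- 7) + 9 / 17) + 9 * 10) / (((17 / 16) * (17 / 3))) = 81420 / 4913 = 16.57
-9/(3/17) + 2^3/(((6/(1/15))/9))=-251/5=-50.20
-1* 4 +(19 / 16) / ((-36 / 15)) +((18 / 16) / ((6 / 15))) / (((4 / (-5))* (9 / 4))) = -1163 / 192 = -6.06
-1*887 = -887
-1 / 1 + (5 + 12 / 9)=16 / 3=5.33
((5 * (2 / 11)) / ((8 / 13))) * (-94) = -3055 / 22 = -138.86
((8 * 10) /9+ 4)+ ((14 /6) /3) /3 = 355 /27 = 13.15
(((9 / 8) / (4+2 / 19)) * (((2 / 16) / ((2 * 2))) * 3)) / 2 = 0.01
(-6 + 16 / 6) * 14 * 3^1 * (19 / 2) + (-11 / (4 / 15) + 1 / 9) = -49361 / 36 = -1371.14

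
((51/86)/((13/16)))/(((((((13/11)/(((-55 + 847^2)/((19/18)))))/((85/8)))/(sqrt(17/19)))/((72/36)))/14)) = 17240340846960*sqrt(323)/2623387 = 118109477.10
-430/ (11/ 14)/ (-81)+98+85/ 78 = 2452033/ 23166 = 105.85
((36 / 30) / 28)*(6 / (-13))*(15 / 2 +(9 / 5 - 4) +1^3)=-81 / 650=-0.12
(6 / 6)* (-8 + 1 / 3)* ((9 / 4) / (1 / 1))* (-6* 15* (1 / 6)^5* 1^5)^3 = 2875 / 107495424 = 0.00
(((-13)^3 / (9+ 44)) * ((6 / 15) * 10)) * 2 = -17576 / 53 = -331.62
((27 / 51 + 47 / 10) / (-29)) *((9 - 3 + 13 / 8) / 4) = -0.34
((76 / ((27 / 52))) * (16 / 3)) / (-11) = -63232 / 891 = -70.97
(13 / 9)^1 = 13 / 9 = 1.44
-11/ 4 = -2.75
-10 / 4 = -5 / 2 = -2.50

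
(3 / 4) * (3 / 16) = 9 / 64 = 0.14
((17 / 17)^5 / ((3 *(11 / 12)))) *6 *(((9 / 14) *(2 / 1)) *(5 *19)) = 20520 / 77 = 266.49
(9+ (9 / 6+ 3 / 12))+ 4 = 14.75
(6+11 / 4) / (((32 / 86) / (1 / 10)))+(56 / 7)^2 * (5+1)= 49453 / 128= 386.35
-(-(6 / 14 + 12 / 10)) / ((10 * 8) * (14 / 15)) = 0.02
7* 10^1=70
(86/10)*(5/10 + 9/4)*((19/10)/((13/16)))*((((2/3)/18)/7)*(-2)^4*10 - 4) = -10712504/61425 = -174.40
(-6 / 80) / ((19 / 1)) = -3 / 760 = -0.00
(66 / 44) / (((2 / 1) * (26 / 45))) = 135 / 104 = 1.30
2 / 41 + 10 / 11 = 432 / 451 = 0.96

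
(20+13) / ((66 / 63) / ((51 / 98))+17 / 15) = 25245 / 2407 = 10.49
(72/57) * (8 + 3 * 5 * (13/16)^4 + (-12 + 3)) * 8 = 1088637/19456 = 55.95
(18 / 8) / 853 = 9 / 3412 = 0.00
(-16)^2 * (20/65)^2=4096/169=24.24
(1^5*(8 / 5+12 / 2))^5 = 79235168 / 3125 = 25355.25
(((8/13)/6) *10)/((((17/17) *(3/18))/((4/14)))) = 160/91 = 1.76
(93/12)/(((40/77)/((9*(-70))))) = -150381/16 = -9398.81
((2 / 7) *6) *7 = 12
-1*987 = -987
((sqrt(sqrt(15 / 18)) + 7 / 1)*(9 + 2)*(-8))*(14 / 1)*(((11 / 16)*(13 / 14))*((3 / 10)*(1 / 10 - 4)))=61347*5^(1 / 4)*6^(3 / 4) / 400 + 1288287 / 200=7320.64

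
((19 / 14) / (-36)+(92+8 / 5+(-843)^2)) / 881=1791071257 / 2220120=806.75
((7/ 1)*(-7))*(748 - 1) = -36603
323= 323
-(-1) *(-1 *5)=-5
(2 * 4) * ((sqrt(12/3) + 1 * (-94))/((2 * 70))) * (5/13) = -184/91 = -2.02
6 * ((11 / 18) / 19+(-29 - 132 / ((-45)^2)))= -174.20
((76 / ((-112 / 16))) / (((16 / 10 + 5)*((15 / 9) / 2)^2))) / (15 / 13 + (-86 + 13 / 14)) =7904 / 280005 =0.03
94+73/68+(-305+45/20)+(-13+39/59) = -441351/2006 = -220.02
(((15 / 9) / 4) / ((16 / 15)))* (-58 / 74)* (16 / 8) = -0.61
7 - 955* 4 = -3813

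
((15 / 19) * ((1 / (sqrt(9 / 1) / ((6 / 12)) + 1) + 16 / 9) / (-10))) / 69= -121 / 55062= -0.00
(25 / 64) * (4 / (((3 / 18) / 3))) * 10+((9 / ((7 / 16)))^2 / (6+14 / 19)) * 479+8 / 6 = 30371.60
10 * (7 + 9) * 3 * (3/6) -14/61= 14626/61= 239.77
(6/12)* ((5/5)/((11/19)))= 19/22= 0.86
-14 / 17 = -0.82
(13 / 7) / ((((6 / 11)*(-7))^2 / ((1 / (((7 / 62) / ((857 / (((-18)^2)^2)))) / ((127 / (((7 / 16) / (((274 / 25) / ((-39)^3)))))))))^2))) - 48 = -2590803006086693364455278124 / 53975064781262622714136875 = -48.00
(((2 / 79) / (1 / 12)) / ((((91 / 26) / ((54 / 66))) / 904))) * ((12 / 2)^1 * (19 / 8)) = 5565024 / 6083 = 914.85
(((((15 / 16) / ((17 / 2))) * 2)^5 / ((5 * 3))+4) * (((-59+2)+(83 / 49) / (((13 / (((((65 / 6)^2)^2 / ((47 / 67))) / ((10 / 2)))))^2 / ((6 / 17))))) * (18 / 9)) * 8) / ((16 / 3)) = 653942.21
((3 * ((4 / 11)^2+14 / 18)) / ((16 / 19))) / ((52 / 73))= 1374517 / 302016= 4.55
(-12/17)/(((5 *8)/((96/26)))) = -72/1105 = -0.07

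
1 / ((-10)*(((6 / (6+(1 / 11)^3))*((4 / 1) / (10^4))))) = -998375 / 3993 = -250.03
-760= -760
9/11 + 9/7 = 162/77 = 2.10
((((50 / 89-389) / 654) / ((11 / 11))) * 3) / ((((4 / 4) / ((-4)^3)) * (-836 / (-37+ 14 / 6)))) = 4.73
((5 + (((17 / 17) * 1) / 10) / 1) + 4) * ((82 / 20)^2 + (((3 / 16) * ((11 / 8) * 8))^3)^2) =3579696506659 / 4194304000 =853.47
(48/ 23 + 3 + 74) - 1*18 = 1405/ 23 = 61.09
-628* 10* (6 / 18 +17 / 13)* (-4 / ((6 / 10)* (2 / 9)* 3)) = 4019200 / 39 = 103056.41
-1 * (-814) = 814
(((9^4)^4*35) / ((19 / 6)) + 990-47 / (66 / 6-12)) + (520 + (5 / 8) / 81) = 252158987298977693159 / 12312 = 20480749455732431.22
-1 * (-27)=27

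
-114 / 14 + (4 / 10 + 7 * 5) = 954 / 35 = 27.26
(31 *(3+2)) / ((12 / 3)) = 38.75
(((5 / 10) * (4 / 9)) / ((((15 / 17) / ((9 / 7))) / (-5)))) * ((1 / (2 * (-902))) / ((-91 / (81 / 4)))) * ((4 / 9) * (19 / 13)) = -969 / 7469462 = -0.00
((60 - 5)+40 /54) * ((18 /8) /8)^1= 1505 /96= 15.68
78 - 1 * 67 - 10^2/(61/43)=-3629/61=-59.49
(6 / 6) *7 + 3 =10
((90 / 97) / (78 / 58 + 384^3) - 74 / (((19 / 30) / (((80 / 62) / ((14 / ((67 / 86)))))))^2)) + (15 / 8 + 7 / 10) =21678790971970827499967 / 13350444590370839158760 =1.62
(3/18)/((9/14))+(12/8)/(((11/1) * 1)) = 235/594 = 0.40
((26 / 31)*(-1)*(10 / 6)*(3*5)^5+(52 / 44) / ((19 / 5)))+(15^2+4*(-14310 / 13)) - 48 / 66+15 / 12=-359032471649 / 336908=-1065669.18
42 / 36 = 1.17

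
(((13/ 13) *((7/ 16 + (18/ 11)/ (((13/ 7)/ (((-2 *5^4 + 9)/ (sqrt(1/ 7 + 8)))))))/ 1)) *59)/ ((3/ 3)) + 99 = 1997/ 16 - 3075198 *sqrt(399)/ 2717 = -22483.59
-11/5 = -2.20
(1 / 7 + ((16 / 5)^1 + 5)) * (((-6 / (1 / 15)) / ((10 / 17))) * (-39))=1742364 / 35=49781.83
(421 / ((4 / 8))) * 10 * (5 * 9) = 378900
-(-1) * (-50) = -50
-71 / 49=-1.45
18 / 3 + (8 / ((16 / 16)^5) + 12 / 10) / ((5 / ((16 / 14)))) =8.10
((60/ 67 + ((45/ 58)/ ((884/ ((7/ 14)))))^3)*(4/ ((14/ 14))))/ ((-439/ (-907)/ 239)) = 14024494005520557528795/ 7928848037375669248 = 1768.79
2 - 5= -3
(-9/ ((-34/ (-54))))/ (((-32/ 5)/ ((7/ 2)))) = 8505/ 1088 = 7.82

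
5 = 5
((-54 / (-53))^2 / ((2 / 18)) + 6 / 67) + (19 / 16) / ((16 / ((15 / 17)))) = 7779316959 / 819059456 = 9.50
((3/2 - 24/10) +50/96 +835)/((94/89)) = 17827501/22560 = 790.23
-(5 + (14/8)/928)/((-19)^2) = -0.01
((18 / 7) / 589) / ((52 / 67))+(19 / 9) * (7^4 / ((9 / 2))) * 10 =97805360083 / 8683038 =11263.96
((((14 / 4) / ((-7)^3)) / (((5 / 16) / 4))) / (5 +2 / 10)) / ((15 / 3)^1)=-16 / 3185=-0.01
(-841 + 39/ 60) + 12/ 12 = -839.35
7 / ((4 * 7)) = 1 / 4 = 0.25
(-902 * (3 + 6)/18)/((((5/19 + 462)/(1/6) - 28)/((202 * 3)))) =-2596407/26083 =-99.54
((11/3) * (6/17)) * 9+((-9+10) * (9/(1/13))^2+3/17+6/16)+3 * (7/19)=13702.30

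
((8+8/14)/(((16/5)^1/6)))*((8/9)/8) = 25/14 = 1.79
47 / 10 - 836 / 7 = -8031 / 70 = -114.73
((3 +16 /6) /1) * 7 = 119 /3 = 39.67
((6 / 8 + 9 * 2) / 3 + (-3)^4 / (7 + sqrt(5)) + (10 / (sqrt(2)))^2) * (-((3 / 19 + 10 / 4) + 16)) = -1078389 / 836 + 57429 * sqrt(5) / 1672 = -1213.14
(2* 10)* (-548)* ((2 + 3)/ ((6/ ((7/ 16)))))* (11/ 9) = -4883.80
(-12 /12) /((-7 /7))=1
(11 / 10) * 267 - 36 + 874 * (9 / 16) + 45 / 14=752.54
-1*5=-5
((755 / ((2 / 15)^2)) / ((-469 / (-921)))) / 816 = 52151625 / 510272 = 102.20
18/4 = 9/2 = 4.50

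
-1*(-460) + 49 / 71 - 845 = -27286 / 71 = -384.31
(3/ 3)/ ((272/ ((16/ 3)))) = 1/ 51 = 0.02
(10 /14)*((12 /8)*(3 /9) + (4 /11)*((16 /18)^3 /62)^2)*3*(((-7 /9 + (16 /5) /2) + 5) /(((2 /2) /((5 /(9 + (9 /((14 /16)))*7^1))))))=3680043549845 /9555984641511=0.39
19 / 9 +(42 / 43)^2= 51007 / 16641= 3.07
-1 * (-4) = 4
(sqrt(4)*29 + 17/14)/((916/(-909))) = -753561/12824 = -58.76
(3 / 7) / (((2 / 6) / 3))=27 / 7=3.86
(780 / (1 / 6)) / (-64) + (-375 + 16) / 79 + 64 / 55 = -2659337 / 34760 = -76.51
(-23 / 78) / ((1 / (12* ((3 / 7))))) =-138 / 91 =-1.52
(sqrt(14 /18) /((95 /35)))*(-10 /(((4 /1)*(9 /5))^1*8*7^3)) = -25*sqrt(7) /402192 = -0.00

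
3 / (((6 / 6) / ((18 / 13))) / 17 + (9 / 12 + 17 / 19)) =34884 / 19619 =1.78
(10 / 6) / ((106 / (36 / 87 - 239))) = -34595 / 9222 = -3.75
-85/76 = -1.12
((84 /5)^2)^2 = 49787136 /625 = 79659.42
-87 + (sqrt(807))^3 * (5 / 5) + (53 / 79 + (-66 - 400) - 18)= -45056 / 79 + 807 * sqrt(807)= 22354.72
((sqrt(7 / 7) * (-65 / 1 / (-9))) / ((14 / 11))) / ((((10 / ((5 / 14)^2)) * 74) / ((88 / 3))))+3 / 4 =266824 / 342657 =0.78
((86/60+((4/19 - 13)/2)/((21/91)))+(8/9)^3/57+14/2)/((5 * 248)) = -2001283/128814300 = -0.02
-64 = -64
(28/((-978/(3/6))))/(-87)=0.00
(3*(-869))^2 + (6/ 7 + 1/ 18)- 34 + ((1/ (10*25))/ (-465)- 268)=8295548045927/ 1220625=6796147.91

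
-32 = -32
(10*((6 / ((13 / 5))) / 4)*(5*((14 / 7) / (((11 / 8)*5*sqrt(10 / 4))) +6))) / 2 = 120*sqrt(10) / 143 +1125 / 13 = 89.19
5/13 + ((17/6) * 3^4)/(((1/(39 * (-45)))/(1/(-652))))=10478605/16952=618.13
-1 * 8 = -8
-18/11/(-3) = 6/11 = 0.55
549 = 549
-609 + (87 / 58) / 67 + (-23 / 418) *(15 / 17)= -144979287 / 238051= -609.03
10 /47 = 0.21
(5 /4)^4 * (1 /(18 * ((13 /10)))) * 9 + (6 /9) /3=34781 /29952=1.16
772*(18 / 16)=1737 / 2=868.50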